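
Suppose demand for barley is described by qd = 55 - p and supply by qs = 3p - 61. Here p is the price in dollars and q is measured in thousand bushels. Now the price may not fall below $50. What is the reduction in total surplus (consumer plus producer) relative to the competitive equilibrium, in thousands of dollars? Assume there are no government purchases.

In a free market, 55 - p = 3p - 61 gives the equilibrium p* = 29, q* = 26.
Since 50 > 29, the floor is binding.
At p = 50: qd = 55 - 50 = 5 and qs = 3·50 - 61 = 89.
Quantity traded falls to 5. At q = 5 the demand price is 55 - 5 = 50 and the supply price is (61 + 5)/3 = 22.
Deadweight loss = ½ · (50 - 22) · (26 - 5) = ½ · 28 · 21 = 294.

294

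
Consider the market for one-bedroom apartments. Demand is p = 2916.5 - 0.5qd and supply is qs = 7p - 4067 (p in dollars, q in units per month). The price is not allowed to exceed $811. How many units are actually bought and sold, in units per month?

1610

Rearranging demand gives qd = 5833 - 2p. Equilibrium: 5833 - 2p = 7p - 4067, so 9900 = 9p and p* = 1100, q* = 3633.
The ceiling of 811 is below the equilibrium price 1100, so it binds.
At p = 811: qd = 5833 - 2·811 = 4211 and qs = 7·811 - 4067 = 1610.
The quantity actually transacted is the short side, supply: 1610.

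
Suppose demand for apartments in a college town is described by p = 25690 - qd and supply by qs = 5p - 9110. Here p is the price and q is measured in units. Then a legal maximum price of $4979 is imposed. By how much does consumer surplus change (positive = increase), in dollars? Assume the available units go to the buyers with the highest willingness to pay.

4533972.5

Rearranging demand gives qd = 25690 - p. Setting quantity demanded equal to quantity supplied, 25690 - p = 5p - 9110, gives p* = 5800 and q* = 19890.
The ceiling of 4979 is below the equilibrium price 5800, so it binds.
At p = 4979: qd = 25690 - 4979 = 20711 and qs = 5·4979 - 9110 = 15785.
Consumer surplus without the control is ½ · (25690 - 5800) · 19890 = 197806050.
With the ceiling, 15785 units are sold at 4979 (assume they go to the highest-value buyers). The demand price at q = 15785 is 9905, so CS = ½ · [(25690 - 4979) + (9905 - 4979)] · 15785 = 202340022.5.
Change in consumer surplus = 202340022.5 - 197806050 = 4533972.5.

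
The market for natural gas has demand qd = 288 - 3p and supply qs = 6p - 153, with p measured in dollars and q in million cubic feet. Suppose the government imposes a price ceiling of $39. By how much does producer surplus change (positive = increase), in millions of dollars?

-1110

In a free market, 288 - 3p = 6p - 153 gives the equilibrium p* = 49, q* = 141.
The ceiling of 39 is below the equilibrium price 49, so it binds.
At p = 39: qd = 288 - 3·39 = 171 and qs = 6·39 - 153 = 81.
Producer surplus without the control is ½ · (49 - 25.5) · 141 = 1656.75.
With the ceiling, producers sell 81 units at 39, so PS = ½ · (39 - 25.5) · 81 = 546.75.
Change in producer surplus = 546.75 - 1656.75 = -1110.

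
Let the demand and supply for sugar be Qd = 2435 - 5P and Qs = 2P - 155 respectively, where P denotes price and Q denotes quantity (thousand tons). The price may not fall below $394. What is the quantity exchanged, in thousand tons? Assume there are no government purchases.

In a free market, 2435 - 5P = 2P - 155 gives the equilibrium P* = 370, Q* = 585.
The floor of 394 is above the equilibrium price 370, so it binds.
At P = 394: Qd = 2435 - 5·394 = 465 and Qs = 2·394 - 155 = 633.
The quantity actually transacted is the short side, demand: 465.

465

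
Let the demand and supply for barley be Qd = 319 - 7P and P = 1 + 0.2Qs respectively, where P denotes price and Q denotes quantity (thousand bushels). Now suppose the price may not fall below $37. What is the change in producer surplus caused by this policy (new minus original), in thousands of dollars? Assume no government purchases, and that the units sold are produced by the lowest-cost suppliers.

110

Rearranging supply gives Qs = 5P - 5. Setting quantity demanded equal to quantity supplied, 319 - 7P = 5P - 5, gives P* = 27 and Q* = 130.
The floor of 37 is above the equilibrium price 27, so it binds.
At P = 37: Qd = 319 - 7·37 = 60 and Qs = 5·37 - 5 = 180.
Producer surplus without the control is ½ · (27 - 1) · 130 = 1690.
With the floor, 60 units are sold at 37. The supply price at Q = 60 is 13, so PS = ½ · [(37 - 1) + (37 - 13)] · 60 = 1800.
Change in producer surplus = 1800 - 1690 = 110.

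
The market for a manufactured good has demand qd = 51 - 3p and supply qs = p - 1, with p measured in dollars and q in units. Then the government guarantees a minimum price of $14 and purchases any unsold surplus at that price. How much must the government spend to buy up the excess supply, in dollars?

Setting quantity demanded equal to quantity supplied, 51 - 3p = p - 1, gives p* = 13 and q* = 12.
Because the floor (14) lies above the market-clearing price, it is binding.
At p = 14: qd = 51 - 3·14 = 9 and qs = 14 - 1 = 13.
Surplus = qs - qd = 4.
Government expenditure = surplus × support price = 4 × 14 = 56.

56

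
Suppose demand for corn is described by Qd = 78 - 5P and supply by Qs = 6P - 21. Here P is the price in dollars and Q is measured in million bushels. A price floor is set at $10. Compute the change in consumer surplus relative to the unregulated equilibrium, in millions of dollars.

-30.5

Without the control the market clears where 78 - 5P = 6P - 21, i.e. P* = 9 and Q* = 33.
Since 10 > 9, the floor is binding.
At P = 10: Qd = 78 - 5·10 = 28 and Qs = 6·10 - 21 = 39.
Consumer surplus without the control is ½ · (15.6 - 9) · 33 = 108.9.
With the floor, consumers buy 28 units at 10, so CS = ½ · (15.6 - 10) · 28 = 78.4.
Change in consumer surplus = 78.4 - 108.9 = -30.5.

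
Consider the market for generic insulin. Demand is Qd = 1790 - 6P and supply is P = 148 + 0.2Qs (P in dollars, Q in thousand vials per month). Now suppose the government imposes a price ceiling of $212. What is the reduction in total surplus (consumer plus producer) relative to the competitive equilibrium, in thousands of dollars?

Rearranging supply gives Qs = 5P - 740. Setting quantity demanded equal to quantity supplied, 1790 - 6P = 5P - 740, gives P* = 230 and Q* = 410.
Since 212 < 230, the ceiling is binding.
At P = 212: Qd = 1790 - 6·212 = 518 and Qs = 5·212 - 740 = 320.
Quantity traded falls to 320. At Q = 320 the demand price is (1790 - 320)/6 = 245 and the supply price is (740 + 320)/5 = 212.
Deadweight loss = ½ · (245 - 212) · (410 - 320) = ½ · 33 · 90 = 1485.

1485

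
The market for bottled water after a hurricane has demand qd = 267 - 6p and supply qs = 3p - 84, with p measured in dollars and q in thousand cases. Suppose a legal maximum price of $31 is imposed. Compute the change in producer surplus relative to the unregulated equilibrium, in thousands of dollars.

-168

In a free market, 267 - 6p = 3p - 84 gives the equilibrium p* = 39, q* = 33.
Because the ceiling (31) lies below the market-clearing price, it is binding.
At p = 31: qd = 267 - 6·31 = 81 and qs = 3·31 - 84 = 9.
Producer surplus without the control is ½ · (39 - 28) · 33 = 181.5.
With the ceiling, producers sell 9 units at 31, so PS = ½ · (31 - 28) · 9 = 13.5.
Change in producer surplus = 13.5 - 181.5 = -168.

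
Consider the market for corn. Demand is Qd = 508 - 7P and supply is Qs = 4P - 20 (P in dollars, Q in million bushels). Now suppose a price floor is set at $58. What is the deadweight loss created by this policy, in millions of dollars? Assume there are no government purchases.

In a free market, 508 - 7P = 4P - 20 gives the equilibrium P* = 48, Q* = 172.
The floor of 58 is above the equilibrium price 48, so it binds.
At P = 58: Qd = 508 - 7·58 = 102 and Qs = 4·58 - 20 = 212.
Quantity traded falls to 102. At Q = 102 the demand price is (508 - 102)/7 = 58 and the supply price is (20 + 102)/4 = 30.5.
Deadweight loss = ½ · (58 - 30.5) · (172 - 102) = ½ · 27.5 · 70 = 962.5.

962.5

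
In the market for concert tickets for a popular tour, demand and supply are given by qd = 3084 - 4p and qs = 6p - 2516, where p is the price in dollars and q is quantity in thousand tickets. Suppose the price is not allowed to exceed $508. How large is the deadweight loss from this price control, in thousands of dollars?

In a free market, 3084 - 4p = 6p - 2516 gives the equilibrium p* = 560, q* = 844.
Since 508 < 560, the ceiling is binding.
At p = 508: qd = 3084 - 4·508 = 1052 and qs = 6·508 - 2516 = 532.
Quantity traded falls to 532. At q = 532 the demand price is (3084 - 532)/4 = 638 and the supply price is (2516 + 532)/6 = 508.
Deadweight loss = ½ · (638 - 508) · (844 - 532) = ½ · 130 · 312 = 20280.

20280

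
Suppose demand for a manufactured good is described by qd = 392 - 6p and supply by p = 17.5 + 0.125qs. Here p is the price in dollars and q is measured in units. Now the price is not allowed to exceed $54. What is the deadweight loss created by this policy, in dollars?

Rearranging supply gives qs = 8p - 140. Equilibrium: 392 - 6p = 8p - 140, so 532 = 14p and p* = 38, q* = 164.
The ceiling of 54 is above the equilibrium price 38, so it is not binding; the market clears at p* = 38, q* = 164.
Since the control does not bind, no trades are prevented and deadweight loss is zero.

0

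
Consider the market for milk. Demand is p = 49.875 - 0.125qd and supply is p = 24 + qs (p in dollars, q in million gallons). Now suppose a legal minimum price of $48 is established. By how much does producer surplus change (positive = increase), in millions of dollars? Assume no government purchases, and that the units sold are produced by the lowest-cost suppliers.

-17

Rearranging demand gives qd = 399 - 8p; rearranging supply gives qs = p - 24. Equilibrium: 399 - 8p = p - 24, so 423 = 9p and p* = 47, q* = 23.
Since 48 > 47, the floor is binding.
At p = 48: qd = 399 - 8·48 = 15 and qs = 48 - 24 = 24.
Producer surplus without the control is ½ · (47 - 24) · 23 = 264.5.
With the floor, 15 units are sold at 48. The supply price at q = 15 is 39, so PS = ½ · [(48 - 24) + (48 - 39)] · 15 = 247.5.
Change in producer surplus = 247.5 - 264.5 = -17.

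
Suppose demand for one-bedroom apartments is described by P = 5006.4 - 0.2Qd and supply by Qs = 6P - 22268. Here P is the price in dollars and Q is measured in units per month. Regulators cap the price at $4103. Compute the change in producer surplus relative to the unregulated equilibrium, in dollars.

-579377

Rearranging demand gives Qd = 25032 - 5P. In a free market, 25032 - 5P = 6P - 22268 gives the equilibrium P* = 4300, Q* = 3532.
The ceiling of 4103 is below the equilibrium price 4300, so it binds.
At P = 4103: Qd = 25032 - 5·4103 = 4517 and Qs = 6·4103 - 22268 = 2350.
Producer surplus without the control is ½ · (4300 - 11134/3) · 3532 = 3118756/3.
With the ceiling, producers sell 2350 units at 4103, so PS = ½ · (4103 - 11134/3) · 2350 = 1380625/3.
Change in producer surplus = 1380625/3 - 3118756/3 = -579377.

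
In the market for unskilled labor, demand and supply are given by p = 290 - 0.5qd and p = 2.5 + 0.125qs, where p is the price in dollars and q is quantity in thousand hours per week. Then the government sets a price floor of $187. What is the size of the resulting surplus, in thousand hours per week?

Rearranging demand gives qd = 580 - 2p; rearranging supply gives qs = 8p - 20. Without the control the market clears where 580 - 2p = 8p - 20, i.e. p* = 60 and q* = 460.
Because the floor (187) lies above the market-clearing price, it is binding.
At p = 187: qd = 580 - 2·187 = 206 and qs = 8·187 - 20 = 1476.
Surplus = qs - qd = 1476 - 206 = 1270.

1270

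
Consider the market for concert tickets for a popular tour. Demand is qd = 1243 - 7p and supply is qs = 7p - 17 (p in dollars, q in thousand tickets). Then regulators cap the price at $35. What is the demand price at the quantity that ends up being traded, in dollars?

Without the control the market clears where 1243 - 7p = 7p - 17, i.e. p* = 90 and q* = 613.
The ceiling of 35 is below the equilibrium price 90, so it binds.
At p = 35: qd = 1243 - 7·35 = 998 and qs = 7·35 - 17 = 228.
Only 228 units reach the market. On the demand curve, the marginal buyer's willingness to pay at q = 228 is (1243 - 228)/7 = 145.

145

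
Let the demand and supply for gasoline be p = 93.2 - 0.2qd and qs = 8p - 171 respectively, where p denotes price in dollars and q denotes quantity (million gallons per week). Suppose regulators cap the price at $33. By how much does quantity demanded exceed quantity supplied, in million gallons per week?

Rearranging demand gives qd = 466 - 5p. Setting quantity demanded equal to quantity supplied, 466 - 5p = 8p - 171, gives p* = 49 and q* = 221.
Since 33 < 49, the ceiling is binding.
At p = 33: qd = 466 - 5·33 = 301 and qs = 8·33 - 171 = 93.
Shortage = qd - qs = 301 - 93 = 208.

208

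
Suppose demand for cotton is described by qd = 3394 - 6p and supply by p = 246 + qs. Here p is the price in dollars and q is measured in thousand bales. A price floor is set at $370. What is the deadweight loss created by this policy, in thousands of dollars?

0

Rearranging supply gives qs = p - 246. In a free market, 3394 - 6p = p - 246 gives the equilibrium p* = 520, q* = 274.
The floor of 370 is below the equilibrium price 520, so it is not binding; the market clears at p* = 520, q* = 274.
Since the control does not bind, no trades are prevented and deadweight loss is zero.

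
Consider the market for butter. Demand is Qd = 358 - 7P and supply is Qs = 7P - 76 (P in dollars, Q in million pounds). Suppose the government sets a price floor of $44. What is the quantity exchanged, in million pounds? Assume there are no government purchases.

50

Setting quantity demanded equal to quantity supplied, 358 - 7P = 7P - 76, gives P* = 31 and Q* = 141.
Since 44 > 31, the floor is binding.
At P = 44: Qd = 358 - 7·44 = 50 and Qs = 7·44 - 76 = 232.
The quantity actually transacted is the short side, demand: 50.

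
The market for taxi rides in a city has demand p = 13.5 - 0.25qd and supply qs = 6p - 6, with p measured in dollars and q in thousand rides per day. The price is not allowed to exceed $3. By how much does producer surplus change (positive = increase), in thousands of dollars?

-63

Rearranging demand gives qd = 54 - 4p. Without the control the market clears where 54 - 4p = 6p - 6, i.e. p* = 6 and q* = 30.
Because the ceiling (3) lies below the market-clearing price, it is binding.
At p = 3: qd = 54 - 4·3 = 42 and qs = 6·3 - 6 = 12.
Producer surplus without the control is ½ · (6 - 1) · 30 = 75.
With the ceiling, producers sell 12 units at 3, so PS = ½ · (3 - 1) · 12 = 12.
Change in producer surplus = 12 - 75 = -63.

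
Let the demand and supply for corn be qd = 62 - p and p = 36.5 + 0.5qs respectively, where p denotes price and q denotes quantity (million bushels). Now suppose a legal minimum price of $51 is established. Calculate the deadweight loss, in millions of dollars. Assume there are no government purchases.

27

Rearranging supply gives qs = 2p - 73. Equilibrium: 62 - p = 2p - 73, so 135 = 3p and p* = 45, q* = 17.
The floor of 51 is above the equilibrium price 45, so it binds.
At p = 51: qd = 62 - 51 = 11 and qs = 2·51 - 73 = 29.
Quantity traded falls to 11. At q = 11 the demand price is 62 - 11 = 51 and the supply price is (73 + 11)/2 = 42.
Deadweight loss = ½ · (51 - 42) · (17 - 11) = ½ · 9 · 6 = 27.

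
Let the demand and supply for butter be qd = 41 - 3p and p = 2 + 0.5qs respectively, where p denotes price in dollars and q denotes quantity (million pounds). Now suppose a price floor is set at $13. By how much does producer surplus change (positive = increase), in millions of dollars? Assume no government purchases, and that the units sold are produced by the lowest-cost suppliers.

Rearranging supply gives qs = 2p - 4. Equilibrium: 41 - 3p = 2p - 4, so 45 = 5p and p* = 9, q* = 14.
The floor of 13 is above the equilibrium price 9, so it binds.
At p = 13: qd = 41 - 3·13 = 2 and qs = 2·13 - 4 = 22.
Producer surplus without the control is ½ · (9 - 2) · 14 = 49.
With the floor, 2 units are sold at 13. The supply price at q = 2 is 3, so PS = ½ · [(13 - 2) + (13 - 3)] · 2 = 21.
Change in producer surplus = 21 - 49 = -28.

-28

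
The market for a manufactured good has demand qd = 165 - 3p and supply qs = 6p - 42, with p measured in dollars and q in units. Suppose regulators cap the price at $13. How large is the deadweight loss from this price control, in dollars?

900

Without the control the market clears where 165 - 3p = 6p - 42, i.e. p* = 23 and q* = 96.
Since 13 < 23, the ceiling is binding.
At p = 13: qd = 165 - 3·13 = 126 and qs = 6·13 - 42 = 36.
Quantity traded falls to 36. At q = 36 the demand price is (165 - 36)/3 = 43 and the supply price is (42 + 36)/6 = 13.
Deadweight loss = ½ · (43 - 13) · (96 - 36) = ½ · 30 · 60 = 900.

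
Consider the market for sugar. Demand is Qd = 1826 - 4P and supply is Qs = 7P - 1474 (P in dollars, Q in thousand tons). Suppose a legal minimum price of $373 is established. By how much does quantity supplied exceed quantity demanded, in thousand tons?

Without the control the market clears where 1826 - 4P = 7P - 1474, i.e. P* = 300 and Q* = 626.
Since 373 > 300, the floor is binding.
At P = 373: Qd = 1826 - 4·373 = 334 and Qs = 7·373 - 1474 = 1137.
Surplus = Qs - Qd = 1137 - 334 = 803.

803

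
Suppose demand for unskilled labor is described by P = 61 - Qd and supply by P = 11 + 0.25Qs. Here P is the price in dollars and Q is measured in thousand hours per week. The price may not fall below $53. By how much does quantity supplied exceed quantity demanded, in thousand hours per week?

Rearranging demand gives Qd = 61 - P; rearranging supply gives Qs = 4P - 44. In a free market, 61 - P = 4P - 44 gives the equilibrium P* = 21, Q* = 40.
Since 53 > 21, the floor is binding.
At P = 53: Qd = 61 - 53 = 8 and Qs = 4·53 - 44 = 168.
Surplus = Qs - Qd = 168 - 8 = 160.

160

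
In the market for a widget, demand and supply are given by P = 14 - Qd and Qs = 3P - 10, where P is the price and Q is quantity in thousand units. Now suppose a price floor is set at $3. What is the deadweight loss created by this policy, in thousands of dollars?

0

Rearranging demand gives Qd = 14 - P. Equilibrium: 14 - P = 3P - 10, so 24 = 4P and P* = 6, Q* = 8.
The floor of 3 is below the equilibrium price 6, so it is not binding; the market clears at P* = 6, Q* = 8.
Since the control does not bind, no trades are prevented and deadweight loss is zero.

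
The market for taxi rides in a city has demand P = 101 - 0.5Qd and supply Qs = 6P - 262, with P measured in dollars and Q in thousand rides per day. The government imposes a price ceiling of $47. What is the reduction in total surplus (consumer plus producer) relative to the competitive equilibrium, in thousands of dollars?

1452

Rearranging demand gives Qd = 202 - 2P. In a free market, 202 - 2P = 6P - 262 gives the equilibrium P* = 58, Q* = 86.
Because the ceiling (47) lies below the market-clearing price, it is binding.
At P = 47: Qd = 202 - 2·47 = 108 and Qs = 6·47 - 262 = 20.
Quantity traded falls to 20. At Q = 20 the demand price is (202 - 20)/2 = 91 and the supply price is (262 + 20)/6 = 47.
Deadweight loss = ½ · (91 - 47) · (86 - 20) = ½ · 44 · 66 = 1452.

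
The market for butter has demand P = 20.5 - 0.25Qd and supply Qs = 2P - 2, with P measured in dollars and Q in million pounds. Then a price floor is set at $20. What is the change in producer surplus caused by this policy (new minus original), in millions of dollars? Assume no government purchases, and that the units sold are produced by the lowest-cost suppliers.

Rearranging demand gives Qd = 82 - 4P. Equilibrium: 82 - 4P = 2P - 2, so 84 = 6P and P* = 14, Q* = 26.
Because the floor (20) lies above the market-clearing price, it is binding.
At P = 20: Qd = 82 - 4·20 = 2 and Qs = 2·20 - 2 = 38.
Producer surplus without the control is ½ · (14 - 1) · 26 = 169.
With the floor, 2 units are sold at 20. The supply price at Q = 2 is 2, so PS = ½ · [(20 - 1) + (20 - 2)] · 2 = 37.
Change in producer surplus = 37 - 169 = -132.

-132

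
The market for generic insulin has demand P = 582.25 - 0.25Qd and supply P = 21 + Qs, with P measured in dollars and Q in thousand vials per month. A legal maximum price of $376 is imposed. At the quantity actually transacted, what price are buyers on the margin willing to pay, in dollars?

Rearranging demand gives Qd = 2329 - 4P; rearranging supply gives Qs = P - 21. In a free market, 2329 - 4P = P - 21 gives the equilibrium P* = 470, Q* = 449.
Because the ceiling (376) lies below the market-clearing price, it is binding.
At P = 376: Qd = 2329 - 4·376 = 825 and Qs = 376 - 21 = 355.
Only 355 units reach the market. On the demand curve, the marginal buyer's willingness to pay at Q = 355 is (2329 - 355)/4 = 493.5.

493.5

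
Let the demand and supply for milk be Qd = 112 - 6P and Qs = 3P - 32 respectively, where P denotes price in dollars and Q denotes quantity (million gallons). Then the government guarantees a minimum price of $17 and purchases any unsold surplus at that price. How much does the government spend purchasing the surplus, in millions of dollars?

In a free market, 112 - 6P = 3P - 32 gives the equilibrium P* = 16, Q* = 16.
Because the floor (17) lies above the market-clearing price, it is binding.
At P = 17: Qd = 112 - 6·17 = 10 and Qs = 3·17 - 32 = 19.
Surplus = Qs - Qd = 9.
Government expenditure = surplus × support price = 9 × 17 = 153.

153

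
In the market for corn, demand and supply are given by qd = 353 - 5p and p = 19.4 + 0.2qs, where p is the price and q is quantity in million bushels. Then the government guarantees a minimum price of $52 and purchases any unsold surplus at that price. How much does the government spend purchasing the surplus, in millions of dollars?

3640

Rearranging supply gives qs = 5p - 97. Setting quantity demanded equal to quantity supplied, 353 - 5p = 5p - 97, gives p* = 45 and q* = 128.
Because the floor (52) lies above the market-clearing price, it is binding.
At p = 52: qd = 353 - 5·52 = 93 and qs = 5·52 - 97 = 163.
Surplus = qs - qd = 70.
Government expenditure = surplus × support price = 70 × 52 = 3640.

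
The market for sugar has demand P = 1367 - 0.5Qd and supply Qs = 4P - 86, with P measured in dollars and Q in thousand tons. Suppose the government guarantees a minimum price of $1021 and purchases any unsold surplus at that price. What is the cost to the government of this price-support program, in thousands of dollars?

Rearranging demand gives Qd = 2734 - 2P. In a free market, 2734 - 2P = 4P - 86 gives the equilibrium P* = 470, Q* = 1794.
Since 1021 > 470, the floor is binding.
At P = 1021: Qd = 2734 - 2·1021 = 692 and Qs = 4·1021 - 86 = 3998.
Surplus = Qs - Qd = 3306.
Government expenditure = surplus × support price = 3306 × 1021 = 3375426.

3375426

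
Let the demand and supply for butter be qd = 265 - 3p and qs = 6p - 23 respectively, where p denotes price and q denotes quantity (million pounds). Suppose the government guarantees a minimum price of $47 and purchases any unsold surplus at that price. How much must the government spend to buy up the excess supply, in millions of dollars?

Without the control the market clears where 265 - 3p = 6p - 23, i.e. p* = 32 and q* = 169.
The floor of 47 is above the equilibrium price 32, so it binds.
At p = 47: qd = 265 - 3·47 = 124 and qs = 6·47 - 23 = 259.
Surplus = qs - qd = 135.
Government expenditure = surplus × support price = 135 × 47 = 6345.

6345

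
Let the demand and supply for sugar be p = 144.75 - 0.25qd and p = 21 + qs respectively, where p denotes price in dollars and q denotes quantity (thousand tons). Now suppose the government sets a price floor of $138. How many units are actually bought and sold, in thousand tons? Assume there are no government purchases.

27

Rearranging demand gives qd = 579 - 4p; rearranging supply gives qs = p - 21. Setting quantity demanded equal to quantity supplied, 579 - 4p = p - 21, gives p* = 120 and q* = 99.
Since 138 > 120, the floor is binding.
At p = 138: qd = 579 - 4·138 = 27 and qs = 138 - 21 = 117.
The quantity actually transacted is the short side, demand: 27.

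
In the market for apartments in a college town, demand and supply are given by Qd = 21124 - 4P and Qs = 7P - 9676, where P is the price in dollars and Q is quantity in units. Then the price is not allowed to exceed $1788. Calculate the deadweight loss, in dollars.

Without the control the market clears where 21124 - 4P = 7P - 9676, i.e. P* = 2800 and Q* = 9924.
The ceiling of 1788 is below the equilibrium price 2800, so it binds.
At P = 1788: Qd = 21124 - 4·1788 = 13972 and Qs = 7·1788 - 9676 = 2840.
Quantity traded falls to 2840. At Q = 2840 the demand price is (21124 - 2840)/4 = 4571 and the supply price is (9676 + 2840)/7 = 1788.
Deadweight loss = ½ · (4571 - 1788) · (9924 - 2840) = ½ · 2783 · 7084 = 9857386.

9857386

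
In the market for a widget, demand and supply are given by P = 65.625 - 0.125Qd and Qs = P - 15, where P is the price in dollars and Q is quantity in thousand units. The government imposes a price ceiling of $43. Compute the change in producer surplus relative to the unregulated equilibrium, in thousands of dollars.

-620.5

Rearranging demand gives Qd = 525 - 8P. Without the control the market clears where 525 - 8P = P - 15, i.e. P* = 60 and Q* = 45.
Because the ceiling (43) lies below the market-clearing price, it is binding.
At P = 43: Qd = 525 - 8·43 = 181 and Qs = 43 - 15 = 28.
Producer surplus without the control is ½ · (60 - 15) · 45 = 1012.5.
With the ceiling, producers sell 28 units at 43, so PS = ½ · (43 - 15) · 28 = 392.
Change in producer surplus = 392 - 1012.5 = -620.5.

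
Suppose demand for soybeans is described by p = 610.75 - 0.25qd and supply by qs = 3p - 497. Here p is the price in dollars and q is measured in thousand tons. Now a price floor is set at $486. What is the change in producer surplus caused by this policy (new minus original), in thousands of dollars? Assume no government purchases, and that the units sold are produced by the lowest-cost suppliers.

21318

Rearranging demand gives qd = 2443 - 4p. Without the control the market clears where 2443 - 4p = 3p - 497, i.e. p* = 420 and q* = 763.
Because the floor (486) lies above the market-clearing price, it is binding.
At p = 486: qd = 2443 - 4·486 = 499 and qs = 3·486 - 497 = 961.
Producer surplus without the control is ½ · (420 - 497/3) · 763 = 582169/6.
With the floor, 499 units are sold at 486. The supply price at q = 499 is 332, so PS = ½ · [(486 - 497/3) + (486 - 332)] · 499 = 710077/6.
Change in producer surplus = 710077/6 - 582169/6 = 21318.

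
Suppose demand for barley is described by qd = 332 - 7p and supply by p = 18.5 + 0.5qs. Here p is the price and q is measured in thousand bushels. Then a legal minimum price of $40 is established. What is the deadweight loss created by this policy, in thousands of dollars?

Rearranging supply gives qs = 2p - 37. Without the control the market clears where 332 - 7p = 2p - 37, i.e. p* = 41 and q* = 45.
Since 40 is below p* = 41, the floor does not bind and the free-market outcome prevails.
Since the control does not bind, no trades are prevented and deadweight loss is zero.

0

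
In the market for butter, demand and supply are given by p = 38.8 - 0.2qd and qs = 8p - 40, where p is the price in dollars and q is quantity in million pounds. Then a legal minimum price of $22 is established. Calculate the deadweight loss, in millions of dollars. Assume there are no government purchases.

Rearranging demand gives qd = 194 - 5p. Without the control the market clears where 194 - 5p = 8p - 40, i.e. p* = 18 and q* = 104.
Because the floor (22) lies above the market-clearing price, it is binding.
At p = 22: qd = 194 - 5·22 = 84 and qs = 8·22 - 40 = 136.
Quantity traded falls to 84. At q = 84 the demand price is (194 - 84)/5 = 22 and the supply price is (40 + 84)/8 = 15.5.
Deadweight loss = ½ · (22 - 15.5) · (104 - 84) = ½ · 6.5 · 20 = 65.

65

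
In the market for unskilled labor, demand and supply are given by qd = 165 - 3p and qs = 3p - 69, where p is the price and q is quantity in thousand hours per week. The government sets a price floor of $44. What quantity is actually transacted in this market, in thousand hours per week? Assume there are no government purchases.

33

In a free market, 165 - 3p = 3p - 69 gives the equilibrium p* = 39, q* = 48.
Since 44 > 39, the floor is binding.
At p = 44: qd = 165 - 3·44 = 33 and qs = 3·44 - 69 = 63.
The quantity actually transacted is the short side, demand: 33.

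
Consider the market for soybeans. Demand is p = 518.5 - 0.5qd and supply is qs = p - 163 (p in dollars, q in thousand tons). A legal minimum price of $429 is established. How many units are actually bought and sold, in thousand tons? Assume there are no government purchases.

179

Rearranging demand gives qd = 1037 - 2p. Equilibrium: 1037 - 2p = p - 163, so 1200 = 3p and p* = 400, q* = 237.
Because the floor (429) lies above the market-clearing price, it is binding.
At p = 429: qd = 1037 - 2·429 = 179 and qs = 429 - 163 = 266.
The quantity actually transacted is the short side, demand: 179.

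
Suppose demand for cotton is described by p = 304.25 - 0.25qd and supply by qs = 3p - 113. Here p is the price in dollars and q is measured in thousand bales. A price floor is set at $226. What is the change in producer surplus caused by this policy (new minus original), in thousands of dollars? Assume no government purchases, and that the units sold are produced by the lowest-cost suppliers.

7812

Rearranging demand gives qd = 1217 - 4p. In a free market, 1217 - 4p = 3p - 113 gives the equilibrium p* = 190, q* = 457.
Since 226 > 190, the floor is binding.
At p = 226: qd = 1217 - 4·226 = 313 and qs = 3·226 - 113 = 565.
Producer surplus without the control is ½ · (190 - 113/3) · 457 = 208849/6.
With the floor, 313 units are sold at 226. The supply price at q = 313 is 142, so PS = ½ · [(226 - 113/3) + (226 - 142)] · 313 = 255721/6.
Change in producer surplus = 255721/6 - 208849/6 = 7812.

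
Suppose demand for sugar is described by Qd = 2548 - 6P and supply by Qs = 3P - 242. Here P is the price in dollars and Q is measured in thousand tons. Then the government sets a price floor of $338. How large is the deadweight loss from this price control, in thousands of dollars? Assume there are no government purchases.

Equilibrium: 2548 - 6P = 3P - 242, so 2790 = 9P and P* = 310, Q* = 688.
Since 338 > 310, the floor is binding.
At P = 338: Qd = 2548 - 6·338 = 520 and Qs = 3·338 - 242 = 772.
Quantity traded falls to 520. At Q = 520 the demand price is (2548 - 520)/6 = 338 and the supply price is (242 + 520)/3 = 254.
Deadweight loss = ½ · (338 - 254) · (688 - 520) = ½ · 84 · 168 = 7056.

7056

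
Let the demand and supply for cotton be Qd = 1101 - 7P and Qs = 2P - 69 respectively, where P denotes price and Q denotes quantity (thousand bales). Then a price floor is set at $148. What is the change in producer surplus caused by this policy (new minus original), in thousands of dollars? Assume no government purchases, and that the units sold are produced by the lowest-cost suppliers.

-2799

In a free market, 1101 - 7P = 2P - 69 gives the equilibrium P* = 130, Q* = 191.
Because the floor (148) lies above the market-clearing price, it is binding.
At P = 148: Qd = 1101 - 7·148 = 65 and Qs = 2·148 - 69 = 227.
Producer surplus without the control is ½ · (130 - 34.5) · 191 = 9120.25.
With the floor, 65 units are sold at 148. The supply price at Q = 65 is 67, so PS = ½ · [(148 - 34.5) + (148 - 67)] · 65 = 6321.25.
Change in producer surplus = 6321.25 - 9120.25 = -2799.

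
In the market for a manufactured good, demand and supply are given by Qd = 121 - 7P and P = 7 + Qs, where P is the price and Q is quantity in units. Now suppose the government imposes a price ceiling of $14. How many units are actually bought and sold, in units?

7

Rearranging supply gives Qs = P - 7. Without the control the market clears where 121 - 7P = P - 7, i.e. P* = 16 and Q* = 9.
The ceiling of 14 is below the equilibrium price 16, so it binds.
At P = 14: Qd = 121 - 7·14 = 23 and Qs = 14 - 7 = 7.
The quantity actually transacted is the short side, supply: 7.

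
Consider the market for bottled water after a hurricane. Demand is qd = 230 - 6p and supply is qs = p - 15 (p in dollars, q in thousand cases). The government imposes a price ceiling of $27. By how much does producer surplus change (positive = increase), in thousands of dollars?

-128

Equilibrium: 230 - 6p = p - 15, so 245 = 7p and p* = 35, q* = 20.
Because the ceiling (27) lies below the market-clearing price, it is binding.
At p = 27: qd = 230 - 6·27 = 68 and qs = 27 - 15 = 12.
Producer surplus without the control is ½ · (35 - 15) · 20 = 200.
With the ceiling, producers sell 12 units at 27, so PS = ½ · (27 - 15) · 12 = 72.
Change in producer surplus = 72 - 200 = -128.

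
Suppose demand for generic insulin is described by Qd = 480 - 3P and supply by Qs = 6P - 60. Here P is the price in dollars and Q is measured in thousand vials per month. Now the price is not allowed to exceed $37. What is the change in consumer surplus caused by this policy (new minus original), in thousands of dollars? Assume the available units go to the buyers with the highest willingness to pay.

552

In a free market, 480 - 3P = 6P - 60 gives the equilibrium P* = 60, Q* = 300.
The ceiling of 37 is below the equilibrium price 60, so it binds.
At P = 37: Qd = 480 - 3·37 = 369 and Qs = 6·37 - 60 = 162.
Consumer surplus without the control is ½ · (160 - 60) · 300 = 15000.
With the ceiling, 162 units are sold at 37 (assume they go to the highest-value buyers). The demand price at Q = 162 is 106, so CS = ½ · [(160 - 37) + (106 - 37)] · 162 = 15552.
Change in consumer surplus = 15552 - 15000 = 552.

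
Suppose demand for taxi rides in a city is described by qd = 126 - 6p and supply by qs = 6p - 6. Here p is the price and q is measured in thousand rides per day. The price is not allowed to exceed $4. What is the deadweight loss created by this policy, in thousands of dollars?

Equilibrium: 126 - 6p = 6p - 6, so 132 = 12p and p* = 11, q* = 60.
The ceiling of 4 is below the equilibrium price 11, so it binds.
At p = 4: qd = 126 - 6·4 = 102 and qs = 6·4 - 6 = 18.
Quantity traded falls to 18. At q = 18 the demand price is (126 - 18)/6 = 18 and the supply price is (6 + 18)/6 = 4.
Deadweight loss = ½ · (18 - 4) · (60 - 18) = ½ · 14 · 42 = 294.

294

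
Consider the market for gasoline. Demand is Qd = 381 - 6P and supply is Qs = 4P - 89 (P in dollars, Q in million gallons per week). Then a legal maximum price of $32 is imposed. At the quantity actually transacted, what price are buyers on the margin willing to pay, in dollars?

In a free market, 381 - 6P = 4P - 89 gives the equilibrium P* = 47, Q* = 99.
Because the ceiling (32) lies below the market-clearing price, it is binding.
At P = 32: Qd = 381 - 6·32 = 189 and Qs = 4·32 - 89 = 39.
Only 39 units reach the market. On the demand curve, the marginal buyer's willingness to pay at Q = 39 is (381 - 39)/6 = 57.

57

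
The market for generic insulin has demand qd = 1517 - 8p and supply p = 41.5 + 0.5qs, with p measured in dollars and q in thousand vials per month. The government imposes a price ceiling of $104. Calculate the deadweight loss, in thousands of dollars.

Rearranging supply gives qs = 2p - 83. In a free market, 1517 - 8p = 2p - 83 gives the equilibrium p* = 160, q* = 237.
Since 104 < 160, the ceiling is binding.
At p = 104: qd = 1517 - 8·104 = 685 and qs = 2·104 - 83 = 125.
Quantity traded falls to 125. At q = 125 the demand price is (1517 - 125)/8 = 174 and the supply price is (83 + 125)/2 = 104.
Deadweight loss = ½ · (174 - 104) · (237 - 125) = ½ · 70 · 112 = 3920.

3920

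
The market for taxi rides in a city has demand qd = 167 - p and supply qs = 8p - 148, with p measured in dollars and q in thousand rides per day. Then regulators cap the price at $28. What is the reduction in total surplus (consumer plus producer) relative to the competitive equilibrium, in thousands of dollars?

In a free market, 167 - p = 8p - 148 gives the equilibrium p* = 35, q* = 132.
Since 28 < 35, the ceiling is binding.
At p = 28: qd = 167 - 28 = 139 and qs = 8·28 - 148 = 76.
Quantity traded falls to 76. At q = 76 the demand price is 167 - 76 = 91 and the supply price is (148 + 76)/8 = 28.
Deadweight loss = ½ · (91 - 28) · (132 - 76) = ½ · 63 · 56 = 1764.

1764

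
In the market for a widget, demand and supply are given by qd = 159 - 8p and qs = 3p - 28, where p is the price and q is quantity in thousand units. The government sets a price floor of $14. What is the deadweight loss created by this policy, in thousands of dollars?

0

Without the control the market clears where 159 - 8p = 3p - 28, i.e. p* = 17 and q* = 23.
Since 14 is below p* = 17, the floor does not bind and the free-market outcome prevails.
Since the control does not bind, no trades are prevented and deadweight loss is zero.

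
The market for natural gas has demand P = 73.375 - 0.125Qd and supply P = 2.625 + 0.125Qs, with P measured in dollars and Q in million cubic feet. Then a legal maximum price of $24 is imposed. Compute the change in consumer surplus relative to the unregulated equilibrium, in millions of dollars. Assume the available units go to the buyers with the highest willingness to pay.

Rearranging demand gives Qd = 587 - 8P; rearranging supply gives Qs = 8P - 21. Without the control the market clears where 587 - 8P = 8P - 21, i.e. P* = 38 and Q* = 283.
Since 24 < 38, the ceiling is binding.
At P = 24: Qd = 587 - 8·24 = 395 and Qs = 8·24 - 21 = 171.
Consumer surplus without the control is ½ · (73.375 - 38) · 283 = 5005.5625.
With the ceiling, 171 units are sold at 24 (assume they go to the highest-value buyers). The demand price at Q = 171 is 52, so CS = ½ · [(73.375 - 24) + (52 - 24)] · 171 = 6615.5625.
Change in consumer surplus = 6615.5625 - 5005.5625 = 1610.

1610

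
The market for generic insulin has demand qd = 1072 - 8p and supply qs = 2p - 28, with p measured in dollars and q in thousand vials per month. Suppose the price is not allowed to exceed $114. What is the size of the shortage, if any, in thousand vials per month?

0

Equilibrium: 1072 - 8p = 2p - 28, so 1100 = 10p and p* = 110, q* = 192.
The ceiling of 114 is above the equilibrium price 110, so it is not binding; the market clears at p* = 110, q* = 192.
Since the control does not bind, there is no shortage.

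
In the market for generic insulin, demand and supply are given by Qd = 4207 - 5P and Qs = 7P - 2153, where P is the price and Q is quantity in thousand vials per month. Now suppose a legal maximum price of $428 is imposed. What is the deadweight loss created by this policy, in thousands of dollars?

87393.6

In a free market, 4207 - 5P = 7P - 2153 gives the equilibrium P* = 530, Q* = 1557.
Since 428 < 530, the ceiling is binding.
At P = 428: Qd = 4207 - 5·428 = 2067 and Qs = 7·428 - 2153 = 843.
Quantity traded falls to 843. At Q = 843 the demand price is (4207 - 843)/5 = 672.8 and the supply price is (2153 + 843)/7 = 428.
Deadweight loss = ½ · (672.8 - 428) · (1557 - 843) = ½ · 244.8 · 714 = 87393.6.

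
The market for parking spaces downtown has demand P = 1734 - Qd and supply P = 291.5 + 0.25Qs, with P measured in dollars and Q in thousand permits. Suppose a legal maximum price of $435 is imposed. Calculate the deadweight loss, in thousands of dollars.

Rearranging demand gives Qd = 1734 - P; rearranging supply gives Qs = 4P - 1166. Setting quantity demanded equal to quantity supplied, 1734 - P = 4P - 1166, gives P* = 580 and Q* = 1154.
Because the ceiling (435) lies below the market-clearing price, it is binding.
At P = 435: Qd = 1734 - 435 = 1299 and Qs = 4·435 - 1166 = 574.
Quantity traded falls to 574. At Q = 574 the demand price is 1734 - 574 = 1160 and the supply price is (1166 + 574)/4 = 435.
Deadweight loss = ½ · (1160 - 435) · (1154 - 574) = ½ · 725 · 580 = 210250.

210250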